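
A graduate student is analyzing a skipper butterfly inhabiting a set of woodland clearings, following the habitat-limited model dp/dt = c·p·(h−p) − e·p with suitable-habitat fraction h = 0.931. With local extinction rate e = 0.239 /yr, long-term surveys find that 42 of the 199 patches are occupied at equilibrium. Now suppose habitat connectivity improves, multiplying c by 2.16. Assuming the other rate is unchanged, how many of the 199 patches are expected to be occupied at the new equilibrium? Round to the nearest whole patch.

119

Observed p* = 42/199 = 0.21106.
Balance c(h−p*) = e gives c = e/(0.931 − 0.21106) = 0.239/0.71994 = 0.33197.
New p* = 0.931 − e/c = 0.931 − 0.23900/0.71706 = 0.59769.
Expected occupied = 199 × 0.59769 = 118.94 ≈ 119.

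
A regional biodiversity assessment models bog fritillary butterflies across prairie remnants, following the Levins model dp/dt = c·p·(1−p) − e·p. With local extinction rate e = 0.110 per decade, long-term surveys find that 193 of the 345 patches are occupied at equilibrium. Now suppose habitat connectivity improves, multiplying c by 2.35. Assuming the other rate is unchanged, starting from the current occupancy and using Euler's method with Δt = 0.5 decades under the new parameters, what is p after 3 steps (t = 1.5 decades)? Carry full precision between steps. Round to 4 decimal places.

Observed p* = 193/345 = 0.55942.
Balance c(1−p*) = e gives c = e/(1 − 0.55942) = 0.110/0.44058 = 0.24967.
Starting from p₀ = 0.55942; update p ← p + (dp/dt)·Δt with the new parameters.
  1  |  dp/dt·Δt = +0.041537  |  p_1 = 0.600957
  2  |  dp/dt·Δt = +0.037298  |  p_2 = 0.638255
  3  |  dp/dt·Δt = +0.032629  |  p_3 = 0.670885

0.6709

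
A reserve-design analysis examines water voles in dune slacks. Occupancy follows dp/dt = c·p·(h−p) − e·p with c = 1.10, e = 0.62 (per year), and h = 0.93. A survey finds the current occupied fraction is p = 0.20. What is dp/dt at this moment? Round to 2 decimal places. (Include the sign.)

Colonization term: c·p·(h−p) = 1.10×0.20×0.7300 = 0.16060.
Extinction term: e·p = 0.12400.
dp/dt = 0.16060 − 0.12400 = 0.03660.

0.04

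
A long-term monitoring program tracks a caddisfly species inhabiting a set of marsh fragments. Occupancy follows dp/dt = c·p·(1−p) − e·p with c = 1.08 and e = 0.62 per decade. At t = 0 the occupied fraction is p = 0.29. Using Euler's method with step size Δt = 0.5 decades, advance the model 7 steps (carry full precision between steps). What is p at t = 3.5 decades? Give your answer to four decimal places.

Update rule: p ← p + [c·p·(1−p) − e·p]·Δt with Δt = 0.5.
p: 0.29000 → 0.31129  (Δp = +0.02129)
p: 0.31129 → 0.33056  (Δp = +0.01927)
p: 0.33056 → 0.34758  (Δp = +0.01702)
p: 0.34758 → 0.36228  (Δp = +0.01471)
p: 0.36228 → 0.37474  (Δp = +0.01245)
p: 0.37474 → 0.38509  (Δp = +0.01036)
p: 0.38509 → 0.39359  (Δp = +0.00849)

0.3936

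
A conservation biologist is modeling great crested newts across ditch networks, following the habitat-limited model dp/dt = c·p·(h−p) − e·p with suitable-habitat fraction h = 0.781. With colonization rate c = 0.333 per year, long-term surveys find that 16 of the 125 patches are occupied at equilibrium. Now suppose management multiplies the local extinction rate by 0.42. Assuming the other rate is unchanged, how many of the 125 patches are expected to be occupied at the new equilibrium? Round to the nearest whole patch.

Observed p* = 16/125 = 0.12800.
Balance c(h−p*) = e gives e = 0.333×(0.781 − 0.12800) = 0.21745.
New p* = 0.781 − e/c = 0.781 − 0.09133/0.33300 = 0.50674.
Expected occupied = 125 × 0.50674 = 63.34 ≈ 63.

63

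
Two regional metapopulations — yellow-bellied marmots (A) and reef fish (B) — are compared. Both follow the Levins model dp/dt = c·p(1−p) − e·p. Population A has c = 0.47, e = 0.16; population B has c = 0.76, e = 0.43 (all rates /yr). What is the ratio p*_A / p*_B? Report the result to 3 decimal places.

1.519

A: p*_A = 1 − 0.16/0.47 = 0.6596.
B: p*_B = 1 − 0.43/0.76 = 0.4342.
p*_A / p*_B = 0.6596/0.4342 = 1.5190.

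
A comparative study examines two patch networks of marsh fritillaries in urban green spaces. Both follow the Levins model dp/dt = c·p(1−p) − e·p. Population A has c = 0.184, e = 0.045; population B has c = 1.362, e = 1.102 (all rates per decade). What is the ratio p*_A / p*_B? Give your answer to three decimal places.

3.957

A: p*_A = 1 − 0.045/0.184 = 0.7554.
B: p*_B = 1 − 1.102/1.362 = 0.1909.
p*_A / p*_B = 0.7554/0.1909 = 3.9573.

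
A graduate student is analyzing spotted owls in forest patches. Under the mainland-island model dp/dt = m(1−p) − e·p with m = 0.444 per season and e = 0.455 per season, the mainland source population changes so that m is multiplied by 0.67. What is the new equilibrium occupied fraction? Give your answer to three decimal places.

Before: p* = 0.444/(0.444+0.455) = 0.4939.
After: m = 0.29748, e = 0.455; p* = 0.29748/0.7525 = 0.3953.

0.395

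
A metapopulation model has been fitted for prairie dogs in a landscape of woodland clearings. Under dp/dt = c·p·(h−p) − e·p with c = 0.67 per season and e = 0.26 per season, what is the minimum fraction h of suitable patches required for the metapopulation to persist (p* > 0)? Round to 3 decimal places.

0.388

p* = h − e/c is positive only when h > e/c.
h_min = e/c = 0.26/0.67 = 0.3881.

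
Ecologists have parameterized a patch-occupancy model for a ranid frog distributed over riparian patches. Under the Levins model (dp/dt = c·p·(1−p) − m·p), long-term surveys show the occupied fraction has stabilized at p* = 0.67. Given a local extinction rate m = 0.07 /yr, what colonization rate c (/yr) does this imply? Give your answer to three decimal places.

At equilibrium c(1−p*) = m, so c = m/(1−p*).
c = 0.07/(1 − 0.67) = 0.07/0.3300 = 0.2121.

0.212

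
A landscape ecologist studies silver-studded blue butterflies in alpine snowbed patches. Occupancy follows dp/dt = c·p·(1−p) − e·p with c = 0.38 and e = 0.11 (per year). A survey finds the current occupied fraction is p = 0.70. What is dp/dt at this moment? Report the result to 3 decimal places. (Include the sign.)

0.003

Colonization term: c·p·(1−p) = 0.38×0.70×0.3000 = 0.07980.
Extinction term: e·p = 0.07700.
dp/dt = 0.07980 − 0.07700 = 0.00280.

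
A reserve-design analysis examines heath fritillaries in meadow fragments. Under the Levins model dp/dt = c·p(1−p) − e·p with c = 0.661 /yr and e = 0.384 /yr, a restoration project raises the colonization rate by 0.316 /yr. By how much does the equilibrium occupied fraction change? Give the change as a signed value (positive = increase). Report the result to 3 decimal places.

Before: p* = 1 − 0.384/0.661 = 0.4191.
After the change, c = 0.977, e = 0.384, so p* = 1 − 0.384/0.977 = 0.6070.
Δp* = 0.6070 − 0.4191 = +0.1879.

0.188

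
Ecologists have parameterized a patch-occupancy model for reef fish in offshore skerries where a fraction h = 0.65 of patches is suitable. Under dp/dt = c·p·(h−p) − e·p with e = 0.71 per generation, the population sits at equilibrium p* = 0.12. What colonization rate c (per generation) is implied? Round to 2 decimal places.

At equilibrium c(h−p*) = e, so c = e/(h−p*).
c = 0.71/(0.65 − 0.12) = 0.71/0.5300 = 1.3396.

1.34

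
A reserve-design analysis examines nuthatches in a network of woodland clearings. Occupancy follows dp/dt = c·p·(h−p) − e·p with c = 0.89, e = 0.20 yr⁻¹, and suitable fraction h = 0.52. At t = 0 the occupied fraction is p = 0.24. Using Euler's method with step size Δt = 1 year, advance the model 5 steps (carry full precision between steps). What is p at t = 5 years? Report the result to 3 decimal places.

Update rule: p ← p + [c·p·(h−p) − e·p]·Δt with Δt = 1.
  1  |  dp/dt·Δt = +0.011808  |  p_1 = 0.251808
  2  |  dp/dt·Δt = +0.009743  |  p_2 = 0.261551
  3  |  dp/dt·Δt = +0.007852  |  p_3 = 0.269402
  4  |  dp/dt·Δt = +0.006205  |  p_4 = 0.275607
  5  |  dp/dt·Δt = +0.004826  |  p_5 = 0.280433

0.280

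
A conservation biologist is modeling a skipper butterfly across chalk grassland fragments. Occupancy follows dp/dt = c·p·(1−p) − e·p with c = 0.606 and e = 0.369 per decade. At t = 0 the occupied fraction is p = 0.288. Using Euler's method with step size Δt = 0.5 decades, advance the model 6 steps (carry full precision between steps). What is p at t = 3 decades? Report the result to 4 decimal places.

0.3339

Update rule: p ← p + [c·p·(1−p) − e·p]·Δt with Δt = 0.5.
  1  |  dp/dt·Δt = +0.008996  |  p_1 = 0.296996
  2  |  dp/dt·Δt = +0.008467  |  p_2 = 0.305463
  3  |  dp/dt·Δt = +0.007925  |  p_3 = 0.313389
  4  |  dp/dt·Δt = +0.007378  |  p_4 = 0.320767
  5  |  dp/dt·Δt = +0.006835  |  p_5 = 0.327602
  6  |  dp/dt·Δt = +0.006302  |  p_6 = 0.333903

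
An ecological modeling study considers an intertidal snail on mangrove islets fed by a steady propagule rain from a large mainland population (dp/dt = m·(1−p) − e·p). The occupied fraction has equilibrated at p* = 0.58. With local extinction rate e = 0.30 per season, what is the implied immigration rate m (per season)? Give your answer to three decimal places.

At equilibrium m(1−p*) = e·p*, so m = e·p*/(1−p*).
m = 0.30 × 0.58 / 0.4200 = 0.1740/0.4200 = 0.4143.

0.414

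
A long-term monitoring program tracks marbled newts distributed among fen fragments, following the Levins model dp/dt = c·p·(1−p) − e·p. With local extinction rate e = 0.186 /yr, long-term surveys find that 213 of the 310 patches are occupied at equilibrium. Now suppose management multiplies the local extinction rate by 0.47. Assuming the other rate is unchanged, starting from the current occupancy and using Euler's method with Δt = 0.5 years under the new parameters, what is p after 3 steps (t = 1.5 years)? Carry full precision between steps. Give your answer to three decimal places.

0.772

Observed p* = 213/310 = 0.68710.
Balance c(1−p*) = e gives c = e/(1 − 0.68710) = 0.186/0.31290 = 0.59443.
Starting from p₀ = 0.68710; update p ← p + (dp/dt)·Δt with the new parameters.
t = 0.5: p = 0.68710 + (+0.03387) = 0.72096
t = 1: p = 0.72096 + (+0.02828) = 0.74924
t = 1.5: p = 0.74924 + (+0.02309) = 0.77233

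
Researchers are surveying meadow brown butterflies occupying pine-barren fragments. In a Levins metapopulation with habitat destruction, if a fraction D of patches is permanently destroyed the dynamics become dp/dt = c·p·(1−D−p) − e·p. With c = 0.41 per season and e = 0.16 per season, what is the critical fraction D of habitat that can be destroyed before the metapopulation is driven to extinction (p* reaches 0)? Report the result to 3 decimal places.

The nontrivial equilibrium is p* = (1−D) − e/c; extinction occurs when this hits zero.
So D_crit = 1 − e/c = 1 − 0.16/0.41 = 1 − 0.3902 = 0.6098.
Note this equals the original equilibrium occupancy — the Levins extinction-debt result.

0.610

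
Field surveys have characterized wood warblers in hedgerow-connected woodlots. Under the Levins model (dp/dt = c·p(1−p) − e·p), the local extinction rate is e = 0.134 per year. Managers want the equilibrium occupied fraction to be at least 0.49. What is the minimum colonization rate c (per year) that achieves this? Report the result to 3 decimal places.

0.263

p* = 1 − e/c ≥ 0.49 requires e/c ≤ 0.5100, i.e. c ≥ e/0.5100.
c_min = 0.134/0.5100 = 0.2627.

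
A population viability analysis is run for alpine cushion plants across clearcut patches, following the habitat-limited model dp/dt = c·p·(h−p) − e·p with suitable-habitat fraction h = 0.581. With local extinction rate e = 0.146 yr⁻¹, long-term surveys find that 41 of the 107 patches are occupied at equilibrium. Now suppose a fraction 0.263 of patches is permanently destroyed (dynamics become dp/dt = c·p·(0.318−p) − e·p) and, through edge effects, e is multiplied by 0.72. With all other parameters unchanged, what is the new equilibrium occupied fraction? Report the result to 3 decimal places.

Observed p* = 41/107 = 0.38318.
Balance c(h−p*) = e gives c = e/(0.581 − 0.38318) = 0.146/0.19782 = 0.73804.
New p* = 0.318 − e/c = 0.318 − 0.10512/0.73804 = 0.17557.

0.176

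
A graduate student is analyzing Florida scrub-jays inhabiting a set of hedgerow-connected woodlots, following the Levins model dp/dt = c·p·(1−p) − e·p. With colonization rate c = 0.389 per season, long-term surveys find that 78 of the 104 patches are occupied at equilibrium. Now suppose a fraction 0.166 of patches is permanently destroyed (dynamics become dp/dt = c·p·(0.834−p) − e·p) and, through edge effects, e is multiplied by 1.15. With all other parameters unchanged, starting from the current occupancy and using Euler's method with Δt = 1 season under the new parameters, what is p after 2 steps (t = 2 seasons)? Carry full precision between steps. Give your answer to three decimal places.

Observed p* = 78/104 = 0.75000.
Balance c(1−p*) = e gives e = 0.389×(1 − 0.75000) = 0.09725.
Starting from p₀ = 0.75000; update p ← p + (dp/dt)·Δt with the new parameters.
p: 0.75000 → 0.69063  (Δp = -0.05937)
p: 0.69063 → 0.65191  (Δp = -0.03872)

0.652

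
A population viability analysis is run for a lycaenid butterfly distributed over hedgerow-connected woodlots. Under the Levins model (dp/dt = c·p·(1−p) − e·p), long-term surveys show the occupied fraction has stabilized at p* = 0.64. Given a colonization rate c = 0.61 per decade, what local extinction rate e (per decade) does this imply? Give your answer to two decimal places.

At equilibrium c(1−p*) = e.
e = 0.61 × (1 − 0.64) = 0.61 × 0.3600 = 0.2196.

0.22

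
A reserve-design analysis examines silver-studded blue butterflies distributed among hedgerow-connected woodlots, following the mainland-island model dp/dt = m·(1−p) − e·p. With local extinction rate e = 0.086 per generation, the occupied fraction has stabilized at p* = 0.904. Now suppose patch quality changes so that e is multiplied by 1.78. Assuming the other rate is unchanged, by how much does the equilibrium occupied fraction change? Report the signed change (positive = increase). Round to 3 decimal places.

Balance m(1−p*) = e·p* gives m = e·p*/(1−p*) = 0.086×0.90400/0.09600 = 0.80983.
New p* = m/(m+e) = 0.80983/(0.80983+0.15308) = 0.84102.
Δp* = 0.84102 − 0.90400 = -0.06298.

-0.063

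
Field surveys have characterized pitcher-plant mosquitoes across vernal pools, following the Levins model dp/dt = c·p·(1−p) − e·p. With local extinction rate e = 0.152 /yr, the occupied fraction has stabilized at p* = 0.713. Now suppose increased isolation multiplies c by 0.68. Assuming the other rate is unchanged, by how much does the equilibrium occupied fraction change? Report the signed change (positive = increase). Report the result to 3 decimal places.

Balance c(1−p*) = e gives c = e/(1 − 0.71300) = 0.152/0.28700 = 0.52962.
New p* = 1 − e/c = 1 − 0.15200/0.36014 = 0.57794.
Δp* = 0.57794 − 0.71300 = -0.13506.

-0.135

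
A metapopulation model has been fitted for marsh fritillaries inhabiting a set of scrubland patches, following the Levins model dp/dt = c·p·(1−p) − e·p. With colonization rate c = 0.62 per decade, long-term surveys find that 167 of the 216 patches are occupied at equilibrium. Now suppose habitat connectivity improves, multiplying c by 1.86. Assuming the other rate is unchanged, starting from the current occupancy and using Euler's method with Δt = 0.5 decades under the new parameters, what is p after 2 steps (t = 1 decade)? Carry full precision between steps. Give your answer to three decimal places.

0.847

Observed p* = 167/216 = 0.77315.
Balance c(1−p*) = e gives e = 0.62×(1 − 0.77315) = 0.14065.
Starting from p₀ = 0.77315; update p ← p + (dp/dt)·Δt with the new parameters.
t = 0.5: p = 0.77315 + (+0.04676) = 0.81991
t = 1: p = 0.81991 + (+0.02748) = 0.84739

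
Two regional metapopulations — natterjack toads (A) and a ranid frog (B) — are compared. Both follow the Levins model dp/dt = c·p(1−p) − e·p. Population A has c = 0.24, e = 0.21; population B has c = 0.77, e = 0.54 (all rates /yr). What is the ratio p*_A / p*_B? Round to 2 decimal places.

0.42

A: p*_A = 1 − 0.21/0.24 = 0.1250.
B: p*_B = 1 − 0.54/0.77 = 0.2987.
p*_A / p*_B = 0.1250/0.2987 = 0.4185.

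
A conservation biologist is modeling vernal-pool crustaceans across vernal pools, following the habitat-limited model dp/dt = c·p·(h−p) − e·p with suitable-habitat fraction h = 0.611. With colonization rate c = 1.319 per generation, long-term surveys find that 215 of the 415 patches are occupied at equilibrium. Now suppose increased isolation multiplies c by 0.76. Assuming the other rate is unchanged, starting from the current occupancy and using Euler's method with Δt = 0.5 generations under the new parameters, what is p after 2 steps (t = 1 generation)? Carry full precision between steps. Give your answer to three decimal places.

0.505

Observed p* = 215/415 = 0.51807.
Balance c(h−p*) = e gives e = 1.319×(0.611 − 0.51807) = 0.12257.
Starting from p₀ = 0.51807; update p ← p + (dp/dt)·Δt with the new parameters.
  1  |  dp/dt·Δt = -0.007620  |  p_1 = 0.510452
  2  |  dp/dt·Δt = -0.005558  |  p_2 = 0.504894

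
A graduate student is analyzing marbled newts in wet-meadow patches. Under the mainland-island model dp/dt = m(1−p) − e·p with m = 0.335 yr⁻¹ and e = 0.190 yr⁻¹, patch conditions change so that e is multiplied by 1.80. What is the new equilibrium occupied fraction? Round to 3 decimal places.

Before: p* = 0.335/(0.335+0.190) = 0.6381.
After: m = 0.335, e = 0.342; p* = 0.335/0.6770 = 0.4948.

0.495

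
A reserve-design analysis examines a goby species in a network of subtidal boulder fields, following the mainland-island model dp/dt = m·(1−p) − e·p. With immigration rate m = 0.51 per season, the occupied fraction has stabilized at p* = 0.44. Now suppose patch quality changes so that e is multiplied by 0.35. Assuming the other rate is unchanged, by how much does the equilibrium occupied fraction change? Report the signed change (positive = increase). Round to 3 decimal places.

0.252

Balance m(1−p*) = e·p* gives e = m(1−p*)/p* = 0.51×0.56000/0.44000 = 0.64909.
New p* = m/(m+e) = 0.51000/(0.51000+0.22718) = 0.69183.
Δp* = 0.69183 − 0.44000 = +0.25183.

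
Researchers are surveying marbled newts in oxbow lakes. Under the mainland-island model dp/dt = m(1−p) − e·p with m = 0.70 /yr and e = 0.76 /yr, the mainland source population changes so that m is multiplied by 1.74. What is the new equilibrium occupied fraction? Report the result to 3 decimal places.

0.616

Before: p* = 0.70/(0.70+0.76) = 0.4795.
After: m = 1.218, e = 0.76; p* = 1.218/1.9780 = 0.6158.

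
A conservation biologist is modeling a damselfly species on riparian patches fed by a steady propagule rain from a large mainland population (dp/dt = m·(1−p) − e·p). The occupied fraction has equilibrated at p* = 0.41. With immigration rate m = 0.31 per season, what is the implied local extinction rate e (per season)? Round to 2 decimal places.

0.45

At equilibrium m(1−p*) = e·p*, so e = m(1−p*)/p*.
e = 0.31 × 0.5900 / 0.41 = 0.4461.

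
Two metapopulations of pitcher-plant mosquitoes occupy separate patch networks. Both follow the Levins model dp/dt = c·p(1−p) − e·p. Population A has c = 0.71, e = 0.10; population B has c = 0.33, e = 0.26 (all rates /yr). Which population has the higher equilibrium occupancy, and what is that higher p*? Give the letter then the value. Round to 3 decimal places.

A, 0.859

A: p*_A = 1 − 0.10/0.71 = 0.8592.
B: p*_B = 1 − 0.26/0.33 = 0.2121.
A is higher at 0.8592.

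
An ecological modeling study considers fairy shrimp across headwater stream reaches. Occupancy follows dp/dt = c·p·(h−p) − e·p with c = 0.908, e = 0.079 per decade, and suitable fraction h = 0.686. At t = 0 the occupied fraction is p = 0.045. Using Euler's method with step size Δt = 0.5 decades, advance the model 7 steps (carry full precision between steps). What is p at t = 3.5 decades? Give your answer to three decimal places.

0.191

Update rule: p ← p + [c·p·(h−p) − e·p]·Δt with Δt = 0.5.
  1  |  dp/dt·Δt = +0.011318  |  p_1 = 0.056318
  2  |  dp/dt·Δt = +0.013875  |  p_2 = 0.070194
  3  |  dp/dt·Δt = +0.016852  |  p_3 = 0.087045
  4  |  dp/dt·Δt = +0.020232  |  p_4 = 0.107277
  5  |  dp/dt·Δt = +0.023949  |  p_5 = 0.131225
  6  |  dp/dt·Δt = +0.027868  |  p_6 = 0.159093
  7  |  dp/dt·Δt = +0.031773  |  p_7 = 0.190867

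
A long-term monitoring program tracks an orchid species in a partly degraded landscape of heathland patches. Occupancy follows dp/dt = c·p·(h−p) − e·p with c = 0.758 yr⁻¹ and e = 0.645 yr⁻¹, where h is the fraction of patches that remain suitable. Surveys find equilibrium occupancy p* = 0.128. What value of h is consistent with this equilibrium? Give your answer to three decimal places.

0.979

At equilibrium c(h−p*) = e, so h = p* + e/c.
h = 0.128 + 0.645/0.758 = 0.128 + 0.8509 = 0.9789.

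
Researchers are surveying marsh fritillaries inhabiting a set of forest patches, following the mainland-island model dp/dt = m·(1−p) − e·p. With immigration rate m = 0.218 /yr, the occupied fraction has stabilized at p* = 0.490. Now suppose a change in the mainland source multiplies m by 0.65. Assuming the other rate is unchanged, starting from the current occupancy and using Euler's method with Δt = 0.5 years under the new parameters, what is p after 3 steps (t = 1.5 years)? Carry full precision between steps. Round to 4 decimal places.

0.4417

Balance m(1−p*) = e·p* gives e = m(1−p*)/p* = 0.218×0.51000/0.49000 = 0.22690.
Starting from p₀ = 0.49000; update p ← p + (dp/dt)·Δt with the new parameters.
  1  |  dp/dt·Δt = -0.019457  |  p_1 = 0.470544
  2  |  dp/dt·Δt = -0.015871  |  p_2 = 0.454673
  3  |  dp/dt·Δt = -0.012946  |  p_3 = 0.441727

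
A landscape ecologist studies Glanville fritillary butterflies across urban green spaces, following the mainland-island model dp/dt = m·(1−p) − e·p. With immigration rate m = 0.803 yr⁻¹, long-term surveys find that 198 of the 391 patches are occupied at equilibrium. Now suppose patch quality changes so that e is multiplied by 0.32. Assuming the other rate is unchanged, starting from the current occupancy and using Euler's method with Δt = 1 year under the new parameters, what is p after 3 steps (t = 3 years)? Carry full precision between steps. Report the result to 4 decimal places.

0.7623

Observed p* = 198/391 = 0.50639.
Balance m(1−p*) = e·p* gives e = m(1−p*)/p* = 0.803×0.49361/0.50639 = 0.78272.
Starting from p₀ = 0.50639; update p ← p + (dp/dt)·Δt with the new parameters.
step 1: Δp = +0.26953, p = 0.77592
step 2: Δp = -0.01441, p = 0.76151
step 3: Δp = +0.00077, p = 0.76228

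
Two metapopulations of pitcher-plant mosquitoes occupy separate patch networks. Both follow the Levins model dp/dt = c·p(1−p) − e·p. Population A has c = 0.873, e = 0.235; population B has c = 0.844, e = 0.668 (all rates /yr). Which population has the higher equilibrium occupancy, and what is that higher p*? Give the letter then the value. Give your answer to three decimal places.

A, 0.731

A: p*_A = 1 − 0.235/0.873 = 0.7308.
B: p*_B = 1 − 0.668/0.844 = 0.2085.
A is higher at 0.7308.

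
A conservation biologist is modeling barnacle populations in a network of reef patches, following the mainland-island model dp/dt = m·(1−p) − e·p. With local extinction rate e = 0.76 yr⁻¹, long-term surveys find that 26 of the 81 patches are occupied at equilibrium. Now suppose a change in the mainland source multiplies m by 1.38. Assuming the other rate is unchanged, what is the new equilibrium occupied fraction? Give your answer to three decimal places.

0.395

Observed p* = 26/81 = 0.32099.
Balance m(1−p*) = e·p* gives m = e·p*/(1−p*) = 0.76×0.32099/0.67901 = 0.35928.
New p* = m/(m+e) = 0.49581/(0.49581+0.76000) = 0.39481.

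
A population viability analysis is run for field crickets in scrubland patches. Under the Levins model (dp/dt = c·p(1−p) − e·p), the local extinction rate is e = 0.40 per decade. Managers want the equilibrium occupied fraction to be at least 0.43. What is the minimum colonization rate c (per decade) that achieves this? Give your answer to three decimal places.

p* = 1 − e/c ≥ 0.43 requires e/c ≤ 0.5700, i.e. c ≥ e/0.5700.
c_min = 0.40/0.5700 = 0.7018.

0.702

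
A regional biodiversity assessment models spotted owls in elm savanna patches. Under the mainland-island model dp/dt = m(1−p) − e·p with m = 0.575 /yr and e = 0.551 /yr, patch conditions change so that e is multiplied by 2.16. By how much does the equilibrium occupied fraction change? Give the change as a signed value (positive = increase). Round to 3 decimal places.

-0.185

Before: p* = 0.575/(0.575+0.551) = 0.5107.
After: m = 0.575, e = 1.19016; p* = 0.575/1.7652 = 0.3257.
Δp* = 0.3257 − 0.5107 = -0.1849.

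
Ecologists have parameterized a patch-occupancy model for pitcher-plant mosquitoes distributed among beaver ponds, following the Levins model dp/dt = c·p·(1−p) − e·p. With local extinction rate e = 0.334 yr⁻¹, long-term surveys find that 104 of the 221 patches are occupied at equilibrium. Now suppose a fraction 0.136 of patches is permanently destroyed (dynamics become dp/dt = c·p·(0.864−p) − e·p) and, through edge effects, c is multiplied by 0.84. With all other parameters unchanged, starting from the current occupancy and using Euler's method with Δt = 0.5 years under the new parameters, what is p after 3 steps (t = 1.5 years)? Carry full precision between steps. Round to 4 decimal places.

0.3966

Observed p* = 104/221 = 0.47059.
Balance c(1−p*) = e gives c = e/(1 − 0.47059) = 0.334/0.52941 = 0.63089.
Starting from p₀ = 0.47059; update p ← p + (dp/dt)·Δt with the new parameters.
t = 0.5: p = 0.47059 + (-0.02953) = 0.44106
t = 1: p = 0.44106 + (-0.02423) = 0.41683
t = 1.5: p = 0.41683 + (-0.02022) = 0.39661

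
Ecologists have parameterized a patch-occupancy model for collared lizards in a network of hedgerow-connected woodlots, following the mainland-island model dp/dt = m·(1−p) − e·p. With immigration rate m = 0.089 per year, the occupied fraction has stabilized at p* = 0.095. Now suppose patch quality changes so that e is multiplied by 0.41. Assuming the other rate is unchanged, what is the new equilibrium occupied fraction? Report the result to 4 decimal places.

Balance m(1−p*) = e·p* gives e = m(1−p*)/p* = 0.089×0.90500/0.09500 = 0.84784.
New p* = m/(m+e) = 0.08900/(0.08900+0.34761) = 0.20384.

0.2038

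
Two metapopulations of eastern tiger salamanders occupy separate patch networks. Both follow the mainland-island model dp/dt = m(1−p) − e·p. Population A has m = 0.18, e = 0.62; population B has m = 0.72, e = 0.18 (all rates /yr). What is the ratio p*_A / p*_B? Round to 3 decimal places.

0.281

A: p*_A = m/(m+e) = 0.18/0.8000 = 0.2250.
B: p*_B = 0.72/0.9000 = 0.8000.
p*_A / p*_B = 0.2250/0.8000 = 0.2812.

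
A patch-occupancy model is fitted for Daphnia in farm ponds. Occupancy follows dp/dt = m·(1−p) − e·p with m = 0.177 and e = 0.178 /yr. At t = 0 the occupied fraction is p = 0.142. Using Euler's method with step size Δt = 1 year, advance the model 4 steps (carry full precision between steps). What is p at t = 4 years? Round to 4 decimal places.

Update rule: p ← p + [m·(1−p) − e·p]·Δt with Δt = 1.
step 1: Δp = +0.12659, p = 0.26859
step 2: Δp = +0.08165, p = 0.35024
step 3: Δp = +0.05266, p = 0.40291
step 4: Δp = +0.03397, p = 0.43687

0.4369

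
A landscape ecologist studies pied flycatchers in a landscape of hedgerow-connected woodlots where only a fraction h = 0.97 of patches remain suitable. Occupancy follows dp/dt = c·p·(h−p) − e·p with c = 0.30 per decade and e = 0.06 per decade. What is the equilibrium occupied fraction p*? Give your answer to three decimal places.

Setting dp/dt = 0 and dividing by p* gives c·(h−p*) = e.
So p* = h − e/c = 0.97 − 0.06/0.30 = 0.97 − 0.2000 = 0.7700.

0.770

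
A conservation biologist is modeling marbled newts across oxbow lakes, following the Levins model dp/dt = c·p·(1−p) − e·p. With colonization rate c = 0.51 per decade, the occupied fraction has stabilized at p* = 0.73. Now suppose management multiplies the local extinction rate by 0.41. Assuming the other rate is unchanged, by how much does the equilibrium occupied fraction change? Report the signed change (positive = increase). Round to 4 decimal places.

Balance c(1−p*) = e gives e = 0.51×(1 − 0.73000) = 0.13770.
New p* = 1 − e/c = 1 − 0.05646/0.51000 = 0.88929.
Δp* = 0.88929 − 0.73000 = +0.15929.

0.1593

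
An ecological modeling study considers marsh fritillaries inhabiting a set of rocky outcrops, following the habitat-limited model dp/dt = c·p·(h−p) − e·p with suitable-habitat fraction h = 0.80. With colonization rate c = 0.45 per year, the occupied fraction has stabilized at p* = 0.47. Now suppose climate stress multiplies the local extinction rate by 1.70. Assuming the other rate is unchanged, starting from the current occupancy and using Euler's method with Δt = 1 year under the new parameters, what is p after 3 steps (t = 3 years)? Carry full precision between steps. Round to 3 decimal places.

Balance c(h−p*) = e gives e = 0.45×(0.8 − 0.47000) = 0.14850.
Starting from p₀ = 0.47000; update p ← p + (dp/dt)·Δt with the new parameters.
t = 1: p = 0.47000 + (-0.04886) = 0.42114
t = 2: p = 0.42114 + (-0.03452) = 0.38662
t = 3: p = 0.38662 + (-0.02568) = 0.36094

0.361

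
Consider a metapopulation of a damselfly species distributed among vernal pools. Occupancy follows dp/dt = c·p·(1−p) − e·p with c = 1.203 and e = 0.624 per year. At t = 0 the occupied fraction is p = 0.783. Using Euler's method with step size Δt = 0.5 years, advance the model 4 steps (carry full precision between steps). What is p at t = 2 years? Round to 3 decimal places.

0.524

Update rule: p ← p + [c·p·(1−p) − e·p]·Δt with Δt = 0.5.
step 1: Δp = -0.14209, p = 0.64091
step 2: Δp = -0.06153, p = 0.57938
step 3: Δp = -0.03418, p = 0.54520
step 4: Δp = -0.02095, p = 0.52424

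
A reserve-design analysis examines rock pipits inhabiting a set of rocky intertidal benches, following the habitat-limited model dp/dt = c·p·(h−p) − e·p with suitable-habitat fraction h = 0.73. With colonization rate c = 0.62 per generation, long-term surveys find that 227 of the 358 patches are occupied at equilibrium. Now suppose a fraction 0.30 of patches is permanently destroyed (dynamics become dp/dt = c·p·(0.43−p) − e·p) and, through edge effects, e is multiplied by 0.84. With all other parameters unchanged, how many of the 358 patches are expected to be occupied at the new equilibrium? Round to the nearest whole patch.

Observed p* = 227/358 = 0.63408.
Balance c(h−p*) = e gives e = 0.62×(0.73 − 0.63408) = 0.05947.
New p* = 0.43 − e/c = 0.43 − 0.04995/0.62000 = 0.34944.
Expected occupied = 358 × 0.34944 = 125.10 ≈ 125.

125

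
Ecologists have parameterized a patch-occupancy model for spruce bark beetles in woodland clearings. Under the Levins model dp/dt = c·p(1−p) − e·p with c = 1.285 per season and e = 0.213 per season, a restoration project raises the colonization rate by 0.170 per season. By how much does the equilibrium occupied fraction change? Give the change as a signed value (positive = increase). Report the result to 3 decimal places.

Before: p* = 1 − 0.213/1.285 = 0.8342.
After the change, c = 1.455, e = 0.213, so p* = 1 − 0.213/1.455 = 0.8536.
Δp* = 0.8536 − 0.8342 = +0.0194.

0.019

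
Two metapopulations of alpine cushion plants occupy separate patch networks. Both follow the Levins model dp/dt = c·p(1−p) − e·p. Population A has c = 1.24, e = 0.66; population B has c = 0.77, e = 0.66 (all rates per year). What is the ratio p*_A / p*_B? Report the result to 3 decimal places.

A: p*_A = 1 − 0.66/1.24 = 0.4677.
B: p*_B = 1 − 0.66/0.77 = 0.1429.
p*_A / p*_B = 0.4677/0.1429 = 3.2742.

3.274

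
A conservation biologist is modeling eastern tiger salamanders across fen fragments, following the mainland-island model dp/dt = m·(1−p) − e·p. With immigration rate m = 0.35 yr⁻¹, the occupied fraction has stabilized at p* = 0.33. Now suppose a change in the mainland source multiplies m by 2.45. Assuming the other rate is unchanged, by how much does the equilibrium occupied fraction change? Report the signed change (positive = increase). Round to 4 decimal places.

Balance m(1−p*) = e·p* gives e = m(1−p*)/p* = 0.35×0.67000/0.33000 = 0.71061.
New p* = m/(m+e) = 0.85750/(0.85750+0.71061) = 0.54684.
Δp* = 0.54684 − 0.33000 = +0.21684.

0.2168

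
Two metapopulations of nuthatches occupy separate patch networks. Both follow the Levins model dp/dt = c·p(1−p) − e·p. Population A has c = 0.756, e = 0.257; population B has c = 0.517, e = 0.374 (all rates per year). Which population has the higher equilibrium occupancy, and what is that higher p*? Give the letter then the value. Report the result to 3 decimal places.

A, 0.660

A: p*_A = 1 − 0.257/0.756 = 0.6601.
B: p*_B = 1 − 0.374/0.517 = 0.2766.
A is higher at 0.6601.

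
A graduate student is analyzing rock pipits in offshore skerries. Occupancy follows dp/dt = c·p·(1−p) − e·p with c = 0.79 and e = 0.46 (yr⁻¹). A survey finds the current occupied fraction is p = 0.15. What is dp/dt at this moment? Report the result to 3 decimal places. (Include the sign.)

Colonization term: c·p·(1−p) = 0.79×0.15×0.8500 = 0.10072.
Extinction term: e·p = 0.06900.
dp/dt = 0.10072 − 0.06900 = 0.03172.

0.032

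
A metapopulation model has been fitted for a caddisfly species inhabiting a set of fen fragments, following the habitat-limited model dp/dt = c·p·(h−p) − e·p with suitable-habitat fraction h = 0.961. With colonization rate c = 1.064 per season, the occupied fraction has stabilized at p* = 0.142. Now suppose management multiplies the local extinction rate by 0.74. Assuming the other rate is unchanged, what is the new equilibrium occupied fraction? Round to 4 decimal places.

Balance c(h−p*) = e gives e = 1.064×(0.961 − 0.14200) = 0.87142.
New p* = 0.961 − e/c = 0.961 − 0.64485/1.06400 = 0.35494.

0.3549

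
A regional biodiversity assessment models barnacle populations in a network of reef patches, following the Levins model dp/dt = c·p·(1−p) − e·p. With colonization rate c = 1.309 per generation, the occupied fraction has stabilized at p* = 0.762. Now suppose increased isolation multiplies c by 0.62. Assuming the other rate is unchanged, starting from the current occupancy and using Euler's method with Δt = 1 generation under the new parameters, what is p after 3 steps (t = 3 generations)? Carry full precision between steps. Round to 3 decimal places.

0.628

Balance c(1−p*) = e gives e = 1.309×(1 − 0.76200) = 0.31154.
Starting from p₀ = 0.76200; update p ← p + (dp/dt)·Δt with the new parameters.
p: 0.76200 → 0.67179  (Δp = -0.09021)
p: 0.67179 → 0.64144  (Δp = -0.03035)
p: 0.64144 → 0.62826  (Δp = -0.01318)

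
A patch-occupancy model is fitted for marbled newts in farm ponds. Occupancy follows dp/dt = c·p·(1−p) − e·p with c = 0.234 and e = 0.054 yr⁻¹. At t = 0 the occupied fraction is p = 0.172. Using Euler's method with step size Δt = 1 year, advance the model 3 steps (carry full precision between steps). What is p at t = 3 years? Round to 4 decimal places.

Update rule: p ← p + [c·p·(1−p) − e·p]·Δt with Δt = 1.
  1  |  dp/dt·Δt = +0.024037  |  p_1 = 0.196037
  2  |  dp/dt·Δt = +0.026294  |  p_2 = 0.222331
  3  |  dp/dt·Δt = +0.028453  |  p_3 = 0.250784

0.2508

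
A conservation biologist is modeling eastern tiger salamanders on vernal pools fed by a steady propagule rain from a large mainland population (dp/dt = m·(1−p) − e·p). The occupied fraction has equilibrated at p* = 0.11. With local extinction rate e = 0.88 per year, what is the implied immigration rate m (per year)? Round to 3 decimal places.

At equilibrium m(1−p*) = e·p*, so m = e·p*/(1−p*).
m = 0.88 × 0.11 / 0.8900 = 0.0968/0.8900 = 0.1088.

0.109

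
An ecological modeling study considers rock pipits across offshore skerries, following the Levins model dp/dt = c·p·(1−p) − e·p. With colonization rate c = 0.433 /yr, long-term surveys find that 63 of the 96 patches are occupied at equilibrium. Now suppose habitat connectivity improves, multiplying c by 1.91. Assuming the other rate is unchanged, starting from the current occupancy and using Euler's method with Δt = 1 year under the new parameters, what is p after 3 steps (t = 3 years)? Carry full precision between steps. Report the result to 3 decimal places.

Observed p* = 63/96 = 0.65625.
Balance c(1−p*) = e gives e = 0.433×(1 − 0.65625) = 0.14884.
Starting from p₀ = 0.65625; update p ← p + (dp/dt)·Δt with the new parameters.
p: 0.65625 → 0.74514  (Δp = +0.08889)
p: 0.74514 → 0.79129  (Δp = +0.04615)
p: 0.79129 → 0.81009  (Δp = +0.01881)

0.810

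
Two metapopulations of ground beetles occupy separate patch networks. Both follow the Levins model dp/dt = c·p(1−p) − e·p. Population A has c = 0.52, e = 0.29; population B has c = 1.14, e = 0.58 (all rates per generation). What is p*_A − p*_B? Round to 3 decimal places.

-0.049

A: p*_A = 1 − 0.29/0.52 = 0.4423.
B: p*_B = 1 − 0.58/1.14 = 0.4912.
p*_A − p*_B = 0.4423 − 0.4912 = -0.0489.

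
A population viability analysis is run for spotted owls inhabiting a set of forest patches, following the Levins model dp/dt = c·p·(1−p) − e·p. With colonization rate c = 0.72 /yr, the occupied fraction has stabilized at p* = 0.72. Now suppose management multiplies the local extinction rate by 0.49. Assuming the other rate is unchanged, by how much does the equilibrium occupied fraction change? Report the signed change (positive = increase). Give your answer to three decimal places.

Balance c(1−p*) = e gives e = 0.72×(1 − 0.72000) = 0.20160.
New p* = 1 − e/c = 1 − 0.09878/0.72000 = 0.86281.
Δp* = 0.86281 − 0.72000 = +0.14281.

0.143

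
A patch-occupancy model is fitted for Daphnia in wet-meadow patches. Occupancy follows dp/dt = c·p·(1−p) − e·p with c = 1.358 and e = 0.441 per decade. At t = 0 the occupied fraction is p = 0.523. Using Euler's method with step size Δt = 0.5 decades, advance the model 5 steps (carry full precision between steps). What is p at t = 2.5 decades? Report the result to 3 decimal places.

0.664

Update rule: p ← p + [c·p·(1−p) − e·p]·Δt with Δt = 0.5.
  1  |  dp/dt·Δt = +0.054069  |  p_1 = 0.577069
  2  |  dp/dt·Δt = +0.038473  |  p_2 = 0.615542
  3  |  dp/dt·Δt = +0.024958  |  p_3 = 0.640501
  4  |  dp/dt·Δt = +0.015116  |  p_4 = 0.655617
  5  |  dp/dt·Δt = +0.008744  |  p_5 = 0.664360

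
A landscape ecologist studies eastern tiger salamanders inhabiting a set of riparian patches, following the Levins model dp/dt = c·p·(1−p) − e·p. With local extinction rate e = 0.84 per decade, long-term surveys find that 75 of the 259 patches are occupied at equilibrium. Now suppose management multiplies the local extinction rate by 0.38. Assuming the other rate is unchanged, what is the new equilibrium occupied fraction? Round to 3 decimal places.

0.730

Observed p* = 75/259 = 0.28958.
Balance c(1−p*) = e gives c = e/(1 − 0.28958) = 0.84/0.71042 = 1.18240.
New p* = 1 − e/c = 1 − 0.31920/1.18240 = 0.73004.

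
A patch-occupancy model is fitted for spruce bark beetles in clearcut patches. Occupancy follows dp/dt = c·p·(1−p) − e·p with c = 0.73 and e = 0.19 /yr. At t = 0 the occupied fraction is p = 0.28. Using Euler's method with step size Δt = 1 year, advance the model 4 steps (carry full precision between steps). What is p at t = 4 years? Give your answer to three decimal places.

Update rule: p ← p + [c·p·(1−p) − e·p]·Δt with Δt = 1.
p: 0.28000 → 0.37397  (Δp = +0.09397)
p: 0.37397 → 0.47382  (Δp = +0.09985)
p: 0.47382 → 0.56579  (Δp = +0.09197)
p: 0.56579 → 0.63763  (Δp = +0.07184)

0.638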